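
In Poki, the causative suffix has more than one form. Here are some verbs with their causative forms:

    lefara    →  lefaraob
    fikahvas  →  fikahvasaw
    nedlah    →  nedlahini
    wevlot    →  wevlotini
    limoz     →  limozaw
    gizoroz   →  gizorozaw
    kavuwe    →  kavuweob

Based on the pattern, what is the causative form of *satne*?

satneob

The suffix is conditioned by the final sound: -aw when the stem ends in a sibilant (*fikahvas*, *limoz*, *gizoroz*); -ini when the stem ends in a non-sibilant consonant (*nedlah*, *wevlot*); -ob when the stem ends in a vowel (*lefara*, *kavuwe*).
Since the final sound of *satne* is /e/ (a vowel), it takes -ob, giving *satneob*.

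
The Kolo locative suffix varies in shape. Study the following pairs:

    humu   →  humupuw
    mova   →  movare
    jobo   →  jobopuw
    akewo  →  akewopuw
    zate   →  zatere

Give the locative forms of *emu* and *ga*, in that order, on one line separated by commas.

emupuw, gare

Looking at the last vowel of each stem: -puw when the last vowel of the stem is a rounded vowel (*humu*, *jobo*, *akewo*); -re when the last vowel of the stem is an unrounded vowel (*mova*, *zate*).
The last vowel of *emu* is /u/, which is a rounded vowel, so the suffix is -puw, giving *emupuw*.
Since the last vowel of *ga* is /a/ (an unrounded vowel), it takes -re, giving *gare*.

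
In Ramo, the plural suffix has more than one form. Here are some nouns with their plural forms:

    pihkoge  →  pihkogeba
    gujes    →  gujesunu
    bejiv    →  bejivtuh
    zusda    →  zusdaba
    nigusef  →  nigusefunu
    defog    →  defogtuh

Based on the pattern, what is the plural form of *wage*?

The suffix is conditioned by the final sound: -unu when the stem ends in a voiceless consonant (*gujes*, *nigusef*); -tuh when the stem ends in a voiced consonant (*bejiv*, *defog*); -ba when the stem ends in a vowel (*pihkoge*, *zusda*).
The final sound of *wage* is /e/, which is a vowel, so the suffix is -ba, giving *wageba*.

wageba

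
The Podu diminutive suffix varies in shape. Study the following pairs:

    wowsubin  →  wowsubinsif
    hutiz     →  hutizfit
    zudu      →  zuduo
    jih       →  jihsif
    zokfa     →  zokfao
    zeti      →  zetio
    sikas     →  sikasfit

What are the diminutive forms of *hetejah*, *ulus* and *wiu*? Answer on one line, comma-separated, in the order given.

hetejahsif, ulusfit, wiuo

The suffix is conditioned by the final sound: -fit when the stem ends in a sibilant (*hutiz*, *sikas*); -sif when the stem ends in a non-sibilant consonant (*wowsubin*, *jih*); -o when the stem ends in a vowel (*zudu*, *zokfa*, *zeti*).
Since the final sound of *hetejah* is /h/ (a non-sibilant consonant), it takes -sif, giving *hetejahsif*.
*ulus*: final sound = /s/, a sibilant → -fit → *ulusfit*.
*wiu*: final sound = /u/, a vowel → -o → *wiuo*.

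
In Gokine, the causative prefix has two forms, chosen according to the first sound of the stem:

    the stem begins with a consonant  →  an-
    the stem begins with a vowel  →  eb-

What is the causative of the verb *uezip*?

ebuezip

*uezip*: first sound = /u/, a vowel → eb- → *ebuezip*.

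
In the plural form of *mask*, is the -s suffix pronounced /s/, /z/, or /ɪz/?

The stem *mask* ends in a voiceless non-sibilant consonant.
The plural suffix surfaces as /ɪz/ after sibilants, /s/ after other voiceless consonants, and /z/ after other voiced sounds.
So the plural -s on *mask* is pronounced /s/.

/s/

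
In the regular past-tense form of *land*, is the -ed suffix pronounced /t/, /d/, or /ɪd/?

The stem *land* ends in /t/ or /d/.
The -ed suffix is realized as /ɪd/ after /t, d/; as /t/ after other voiceless consonants; and as /d/ after other voiced sounds.
So -ed on *land* is pronounced /ɪd/.

/ɪd/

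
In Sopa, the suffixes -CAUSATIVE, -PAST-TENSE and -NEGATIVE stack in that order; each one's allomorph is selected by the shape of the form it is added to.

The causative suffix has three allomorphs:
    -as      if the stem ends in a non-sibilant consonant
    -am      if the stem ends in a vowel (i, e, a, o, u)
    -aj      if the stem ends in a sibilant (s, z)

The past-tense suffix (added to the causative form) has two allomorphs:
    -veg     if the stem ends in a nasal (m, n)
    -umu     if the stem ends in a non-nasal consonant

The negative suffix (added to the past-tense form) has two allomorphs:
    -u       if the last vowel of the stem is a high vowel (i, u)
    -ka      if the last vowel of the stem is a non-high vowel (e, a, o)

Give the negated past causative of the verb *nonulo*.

nonuloamvegka

*nonulo* — final sound /o/ (a vowel) → -am → *nonuloam*.
The causative form *nonuloam*: final consonant = /m/, a nasal → -veg → *nonuloamveg*.
The past-tense form *nonuloamveg*: last vowel = /e/, a non-high vowel → -ka → *nonuloamvegka*.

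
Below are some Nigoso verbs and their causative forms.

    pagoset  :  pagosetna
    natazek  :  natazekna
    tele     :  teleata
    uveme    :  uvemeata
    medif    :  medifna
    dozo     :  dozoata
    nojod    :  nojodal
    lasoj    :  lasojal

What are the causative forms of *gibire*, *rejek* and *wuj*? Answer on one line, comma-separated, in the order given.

gibireata, rejekna, wujal

The pattern is voicing of the final sound: -na when the stem ends in a voiceless consonant (*pagoset*, *natazek*, *medif*); -al when the stem ends in a voiced consonant (*nojod*, *lasoj*); -ata when the stem ends in a vowel (*tele*, *uveme*, *dozo*).
Since the final sound of *gibire* is /e/ (a vowel), it takes -ata, giving *gibireata*.
*rejek* — final sound /k/ (a voiceless consonant) → -na → *rejekna*.
Since the final sound of *wuj* is /j/ (a voiced consonant), it takes -al, giving *wujal*.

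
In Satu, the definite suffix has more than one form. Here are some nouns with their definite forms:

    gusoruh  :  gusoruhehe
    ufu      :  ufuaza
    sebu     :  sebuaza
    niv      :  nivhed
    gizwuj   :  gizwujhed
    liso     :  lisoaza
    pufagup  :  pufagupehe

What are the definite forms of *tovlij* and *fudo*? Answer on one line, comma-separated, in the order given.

tovlijhed, fudoaza

The alternation tracks the final sound of the stem — -ehe when the stem ends in a voiceless consonant (*gusoruh*, *pufagup*); -hed when the stem ends in a voiced consonant (*niv*, *gizwuj*); -aza when the stem ends in a vowel (*ufu*, *sebu*, *liso*).
*tovlij*: final sound = /j/, a voiced consonant → -hed → *tovlijhed*.
The final sound of *fudo* is /o/, which is a vowel, so the suffix is -aza, giving *fudoaza*.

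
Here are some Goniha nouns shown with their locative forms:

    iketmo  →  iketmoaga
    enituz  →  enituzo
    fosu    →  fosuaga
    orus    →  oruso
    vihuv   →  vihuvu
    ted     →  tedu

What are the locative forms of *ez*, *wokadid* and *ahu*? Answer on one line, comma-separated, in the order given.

The pattern is sibilance of the final sound: -o when the stem ends in a sibilant (*enituz*, *orus*); -u when the stem ends in a non-sibilant consonant (*vihuv*, *ted*); -aga when the stem ends in a vowel (*iketmo*, *fosu*).
*ez* — final sound /z/ (a sibilant) → -o → *ezo*.
Since the final sound of *wokadid* is /d/ (a non-sibilant consonant), it takes -u, giving *wokadidu*.
The final sound of *ahu* is /u/, which is a vowel, so the suffix is -aga, giving *ahuaga*.

ezo, wokadidu, ahuaga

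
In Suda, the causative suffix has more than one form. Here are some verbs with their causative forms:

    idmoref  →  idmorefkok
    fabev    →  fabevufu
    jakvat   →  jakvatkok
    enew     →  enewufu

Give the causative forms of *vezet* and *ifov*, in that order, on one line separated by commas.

vezetkok, ifovufu

The pattern is voicing of the final consonant: -kok when the stem ends in a voiceless consonant (*idmoref*, *jakvat*); -ufu when the stem ends in a voiced consonant (*fabev*, *enew*).
Since the final consonant of *vezet* is /t/ (voiceless), it takes -kok, giving *vezetkok*.
*ifov*: final consonant = /v/, voiced → -ufu → *ifovufu*.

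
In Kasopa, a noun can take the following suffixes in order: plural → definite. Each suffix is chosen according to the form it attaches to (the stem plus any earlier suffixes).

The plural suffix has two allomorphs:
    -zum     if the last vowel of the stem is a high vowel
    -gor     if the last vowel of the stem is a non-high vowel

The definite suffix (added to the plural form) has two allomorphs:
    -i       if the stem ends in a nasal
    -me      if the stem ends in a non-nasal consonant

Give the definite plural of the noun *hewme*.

*hewme*: last vowel = /e/, a non-high vowel → -gor → *hewmegor*.
The plural form *hewmegor* — final consonant /r/ (non-nasal) → -me → *hewmegorme*.

hewmegorme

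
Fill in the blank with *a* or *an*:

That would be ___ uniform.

a

The indefinite article is chosen by the initial *sound* of the following word, not its spelling.
*uniform* begins with the sound /juː/ (u pronounced /juː/) — a consonant sound.
So the article is *a*: That would be a uniform.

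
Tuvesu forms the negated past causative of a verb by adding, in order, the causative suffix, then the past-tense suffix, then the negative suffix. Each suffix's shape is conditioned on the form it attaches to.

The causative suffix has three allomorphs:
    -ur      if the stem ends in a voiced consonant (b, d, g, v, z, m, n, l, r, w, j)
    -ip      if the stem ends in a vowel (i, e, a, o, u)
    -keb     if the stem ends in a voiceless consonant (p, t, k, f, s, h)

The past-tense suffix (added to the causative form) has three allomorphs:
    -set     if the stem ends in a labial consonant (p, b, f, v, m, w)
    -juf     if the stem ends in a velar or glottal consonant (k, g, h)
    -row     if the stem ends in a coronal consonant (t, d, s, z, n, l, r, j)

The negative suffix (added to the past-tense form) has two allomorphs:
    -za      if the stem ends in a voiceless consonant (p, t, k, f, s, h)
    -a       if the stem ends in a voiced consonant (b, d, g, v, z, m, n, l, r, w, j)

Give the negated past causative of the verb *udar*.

udarurrowa

Since the final sound of *udar* is /r/ (a voiced consonant), it takes -ur, giving *udarur*.
The causative form *udarur*: final consonant = /r/, coronal → -row → *udarurrow*.
Since the final consonant of the past-tense form *udarurrow* is /w/ (voiced), it takes -a, giving *udarurrowa*.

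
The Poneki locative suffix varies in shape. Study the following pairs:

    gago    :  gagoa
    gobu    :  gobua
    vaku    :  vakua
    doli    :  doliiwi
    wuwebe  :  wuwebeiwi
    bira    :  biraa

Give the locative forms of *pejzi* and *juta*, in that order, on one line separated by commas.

pejziiwi, jutaa

Looking at the last vowel of each stem: -iwi when the last vowel of the stem is a front vowel (*doli*, *wuwebe*); -a when the last vowel of the stem is a back vowel (*gago*, *gobu*, *vaku*, *bira*).
*pejzi*: last vowel = /i/, a front vowel → -iwi → *pejziiwi*.
*juta*: last vowel = /a/, a back vowel → -a → *jutaa*.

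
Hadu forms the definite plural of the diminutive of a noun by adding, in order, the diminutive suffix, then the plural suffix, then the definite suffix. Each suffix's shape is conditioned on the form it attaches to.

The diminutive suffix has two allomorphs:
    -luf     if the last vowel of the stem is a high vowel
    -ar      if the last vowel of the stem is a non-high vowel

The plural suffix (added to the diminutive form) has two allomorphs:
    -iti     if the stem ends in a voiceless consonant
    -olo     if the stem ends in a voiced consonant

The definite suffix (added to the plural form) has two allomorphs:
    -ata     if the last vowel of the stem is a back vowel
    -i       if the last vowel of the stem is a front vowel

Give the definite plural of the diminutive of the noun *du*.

*du* — last vowel /u/ (a high vowel) → -luf → *duluf*.
Since the final consonant of the diminutive form *duluf* is /f/ (voiceless), it takes -iti, giving *dulufiti*.
The plural form *dulufiti*: last vowel = /i/, a front vowel → -i → *dulufitii*.

dulufitii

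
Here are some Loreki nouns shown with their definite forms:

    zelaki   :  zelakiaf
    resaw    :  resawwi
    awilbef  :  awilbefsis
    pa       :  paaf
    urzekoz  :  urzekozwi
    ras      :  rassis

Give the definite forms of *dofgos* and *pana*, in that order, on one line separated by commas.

dofgossis, panaaf

Looking at the final sound of each stem: -sis when the stem ends in a voiceless consonant (*awilbef*, *ras*); -wi when the stem ends in a voiced consonant (*resaw*, *urzekoz*); -af when the stem ends in a vowel (*zelaki*, *pa*).
*dofgos* — final sound /s/ (a voiceless consonant) → -sis → *dofgossis*.
The final sound of *pana* is /a/, which is a vowel, so the suffix is -af, giving *panaaf*.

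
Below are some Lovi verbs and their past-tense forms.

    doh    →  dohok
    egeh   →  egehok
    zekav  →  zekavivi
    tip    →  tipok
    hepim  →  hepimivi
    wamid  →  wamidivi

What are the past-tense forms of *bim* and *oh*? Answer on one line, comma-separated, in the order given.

The pattern is voicing of the final consonant: -ok when the stem ends in a voiceless consonant (*doh*, *egeh*, *tip*); -ivi when the stem ends in a voiced consonant (*zekav*, *hepim*, *wamid*).
Since the final consonant of *bim* is /m/ (voiced), it takes -ivi, giving *bimivi*.
The final consonant of *oh* is /h/, which is voiceless, so the suffix is -ok, giving *ohok*.

bimivi, ohok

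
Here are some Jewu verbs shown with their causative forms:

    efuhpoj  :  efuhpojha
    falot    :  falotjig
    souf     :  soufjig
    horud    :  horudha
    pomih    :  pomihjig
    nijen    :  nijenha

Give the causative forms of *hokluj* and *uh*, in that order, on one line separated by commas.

The pattern is voicing of the final consonant: -jig when the stem ends in a voiceless consonant (*falot*, *souf*, *pomih*); -ha when the stem ends in a voiced consonant (*efuhpoj*, *horud*, *nijen*).
*hokluj* — final consonant /j/ (voiced) → -ha → *hoklujha*.
The final consonant of *uh* is /h/, which is voiceless, so the suffix is -jig, giving *uhjig*.

hoklujha, uhjig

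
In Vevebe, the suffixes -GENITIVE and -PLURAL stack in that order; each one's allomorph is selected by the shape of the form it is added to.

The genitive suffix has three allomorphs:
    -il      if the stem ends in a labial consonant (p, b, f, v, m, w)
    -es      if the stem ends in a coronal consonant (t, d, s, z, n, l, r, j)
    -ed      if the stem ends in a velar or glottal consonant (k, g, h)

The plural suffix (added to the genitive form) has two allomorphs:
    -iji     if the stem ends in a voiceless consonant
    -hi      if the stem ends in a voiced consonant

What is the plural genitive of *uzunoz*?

Since the final consonant of *uzunoz* is /z/ (coronal), it takes -es, giving *uzunozes*.
The genitive form *uzunozes* — final consonant /s/ (voiceless) → -iji → *uzunozesiji*.

uzunozesiji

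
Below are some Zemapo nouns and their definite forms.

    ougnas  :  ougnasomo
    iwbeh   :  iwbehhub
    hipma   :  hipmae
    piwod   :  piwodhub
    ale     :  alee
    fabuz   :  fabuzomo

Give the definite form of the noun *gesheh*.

The suffix is conditioned by the final sound: -omo when the stem ends in a sibilant (*ougnas*, *fabuz*); -hub when the stem ends in a non-sibilant consonant (*iwbeh*, *piwod*); -e when the stem ends in a vowel (*hipma*, *ale*).
*gesheh* — final sound /h/ (a non-sibilant consonant) → -hub → *geshehhub*.

geshehhub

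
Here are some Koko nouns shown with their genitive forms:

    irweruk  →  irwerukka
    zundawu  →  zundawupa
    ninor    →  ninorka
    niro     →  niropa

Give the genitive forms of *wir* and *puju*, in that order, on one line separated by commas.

The pattern is consonant vs. vowel: -ka when the stem ends in a consonant (*irweruk*, *ninor*); -pa when the stem ends in a vowel (*zundawu*, *niro*).
*wir*: final sound = /r/, a consonant → -ka → *wirka*.
Since the final sound of *puju* is /u/ (a vowel), it takes -pa, giving *pujupa*.

wirka, pujupa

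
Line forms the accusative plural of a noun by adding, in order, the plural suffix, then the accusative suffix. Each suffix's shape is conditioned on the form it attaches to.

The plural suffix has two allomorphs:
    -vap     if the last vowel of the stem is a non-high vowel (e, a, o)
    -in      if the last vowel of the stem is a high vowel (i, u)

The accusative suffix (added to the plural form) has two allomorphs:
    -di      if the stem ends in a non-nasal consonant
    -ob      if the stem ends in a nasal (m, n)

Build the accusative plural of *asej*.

*asej*: last vowel = /e/, a non-high vowel → -vap → *asejvap*.
The plural form *asejvap*: final consonant = /p/, non-nasal → -di → *asejvapdi*.

asejvapdi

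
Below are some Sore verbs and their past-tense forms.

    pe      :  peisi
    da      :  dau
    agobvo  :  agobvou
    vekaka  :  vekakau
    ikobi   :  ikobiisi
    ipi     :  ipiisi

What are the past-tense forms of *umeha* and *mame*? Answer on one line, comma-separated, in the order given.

Looking at the last vowel of each stem: -isi when the last vowel of the stem is a front vowel (*pe*, *ikobi*, *ipi*); -u when the last vowel of the stem is a back vowel (*da*, *agobvo*, *vekaka*).
*umeha* — last vowel /a/ (a back vowel) → -u → *umehau*.
Since the last vowel of *mame* is /e/ (a front vowel), it takes -isi, giving *mameisi*.

umehau, mameisi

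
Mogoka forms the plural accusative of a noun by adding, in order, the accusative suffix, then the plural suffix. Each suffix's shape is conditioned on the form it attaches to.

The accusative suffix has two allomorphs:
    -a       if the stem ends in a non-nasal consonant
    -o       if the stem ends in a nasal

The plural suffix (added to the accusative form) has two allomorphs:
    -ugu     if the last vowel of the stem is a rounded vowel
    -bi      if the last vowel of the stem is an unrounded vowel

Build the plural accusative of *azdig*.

azdigabi

*azdig* — final consonant /g/ (non-nasal) → -a → *azdiga*.
The last vowel of the accusative form *azdiga* is /a/, which is an unrounded vowel, so the plural suffix is -bi, giving *azdigabi*.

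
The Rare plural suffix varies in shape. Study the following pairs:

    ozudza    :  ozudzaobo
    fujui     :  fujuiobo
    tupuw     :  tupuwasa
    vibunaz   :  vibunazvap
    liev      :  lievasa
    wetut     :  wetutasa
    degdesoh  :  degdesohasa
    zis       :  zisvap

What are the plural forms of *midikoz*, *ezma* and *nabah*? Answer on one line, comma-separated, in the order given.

midikozvap, ezmaobo, nabahasa

The suffix is conditioned by the final sound: -vap when the stem ends in a sibilant (*vibunaz*, *zis*); -asa when the stem ends in a non-sibilant consonant (*tupuw*, *liev*, *wetut*, *degdesoh*); -obo when the stem ends in a vowel (*ozudza*, *fujui*).
Since the final sound of *midikoz* is /z/ (a sibilant), it takes -vap, giving *midikozvap*.
*ezma* — final sound /a/ (a vowel) → -obo → *ezmaobo*.
The final sound of *nabah* is /h/, which is a non-sibilant consonant, so the suffix is -asa, giving *nabahasa*.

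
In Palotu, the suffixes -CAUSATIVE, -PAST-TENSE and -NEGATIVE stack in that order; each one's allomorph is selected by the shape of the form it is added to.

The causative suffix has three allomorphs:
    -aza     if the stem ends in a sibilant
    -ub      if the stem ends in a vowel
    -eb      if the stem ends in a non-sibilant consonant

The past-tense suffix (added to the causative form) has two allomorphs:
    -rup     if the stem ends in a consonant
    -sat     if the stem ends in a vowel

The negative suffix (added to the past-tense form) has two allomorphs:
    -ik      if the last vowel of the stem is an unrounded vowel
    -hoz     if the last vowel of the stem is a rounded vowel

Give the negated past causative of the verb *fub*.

fubebruphoz

*fub*: final sound = /b/, a non-sibilant consonant → -eb → *fubeb*.
Since the final sound of the causative form *fubeb* is /b/ (a consonant), it takes -rup, giving *fubebrup*.
Since the last vowel of the past-tense form *fubebrup* is /u/ (a rounded vowel), it takes -hoz, giving *fubebruphoz*.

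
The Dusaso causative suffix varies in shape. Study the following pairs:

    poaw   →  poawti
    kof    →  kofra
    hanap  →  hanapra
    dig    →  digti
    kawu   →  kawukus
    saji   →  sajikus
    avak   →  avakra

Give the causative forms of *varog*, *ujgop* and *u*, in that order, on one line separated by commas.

Looking at the final sound of each stem: -ra when the stem ends in a voiceless consonant (*kof*, *hanap*, *avak*); -ti when the stem ends in a voiced consonant (*poaw*, *dig*); -kus when the stem ends in a vowel (*kawu*, *saji*).
Since the final sound of *varog* is /g/ (a voiced consonant), it takes -ti, giving *varogti*.
The final sound of *ujgop* is /p/, which is a voiceless consonant, so the suffix is -ra, giving *ujgopra*.
Since the final sound of *u* is /u/ (a vowel), it takes -kus, giving *ukus*.

varogti, ujgopra, ukus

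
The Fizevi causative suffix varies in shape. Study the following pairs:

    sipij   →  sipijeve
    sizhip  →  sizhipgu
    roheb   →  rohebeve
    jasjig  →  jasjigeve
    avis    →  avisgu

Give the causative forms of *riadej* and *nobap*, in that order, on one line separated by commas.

riadejeve, nobapgu

Looking at the final consonant of each stem: -gu when the stem ends in a voiceless consonant (*sizhip*, *avis*); -eve when the stem ends in a voiced consonant (*sipij*, *roheb*, *jasjig*).
*riadej* — final consonant /j/ (voiced) → -eve → *riadejeve*.
Since the final consonant of *nobap* is /p/ (voiceless), it takes -gu, giving *nobapgu*.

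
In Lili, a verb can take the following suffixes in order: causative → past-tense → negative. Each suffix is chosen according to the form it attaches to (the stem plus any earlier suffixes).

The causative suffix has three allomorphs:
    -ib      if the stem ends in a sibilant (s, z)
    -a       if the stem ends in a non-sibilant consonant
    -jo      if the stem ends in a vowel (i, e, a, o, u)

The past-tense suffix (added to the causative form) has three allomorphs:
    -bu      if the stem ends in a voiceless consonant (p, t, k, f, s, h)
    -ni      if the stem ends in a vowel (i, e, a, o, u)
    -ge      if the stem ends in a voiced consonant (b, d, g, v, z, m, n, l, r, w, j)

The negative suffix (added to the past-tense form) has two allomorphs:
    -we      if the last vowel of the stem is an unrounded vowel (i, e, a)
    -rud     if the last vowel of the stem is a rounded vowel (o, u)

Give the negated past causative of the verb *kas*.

*kas*: final sound = /s/, a sibilant → -ib → *kasib*.
The final sound of the causative form *kasib* is /b/, which is a voiced consonant, so the past-tense suffix is -ge, giving *kasibge*.
The past-tense form *kasibge* — last vowel /e/ (an unrounded vowel) → -we → *kasibgewe*.

kasibgewe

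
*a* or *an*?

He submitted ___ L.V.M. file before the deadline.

an

The indefinite article is chosen by the initial *sound* of the following word, not its spelling.
The initialism *L.V.M.* is read letter by letter; the first letter, L, is pronounced /ɛl/, which begins with a vowel sound.
So the article is *an*: He submitted an L.V.M. file before the deadline.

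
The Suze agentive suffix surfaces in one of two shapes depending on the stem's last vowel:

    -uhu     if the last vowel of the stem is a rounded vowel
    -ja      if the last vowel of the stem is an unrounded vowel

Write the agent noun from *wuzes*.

Since the last vowel of *wuzes* is /e/ (an unrounded vowel), it takes -ja, giving *wuzesja*.

wuzesja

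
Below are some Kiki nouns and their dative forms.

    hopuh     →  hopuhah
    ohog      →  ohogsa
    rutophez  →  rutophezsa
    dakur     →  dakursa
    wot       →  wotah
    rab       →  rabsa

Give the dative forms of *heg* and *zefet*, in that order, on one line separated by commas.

hegsa, zefetah

The pattern is voicing of the final consonant: -ah when the stem ends in a voiceless consonant (*hopuh*, *wot*); -sa when the stem ends in a voiced consonant (*ohog*, *rutophez*, *dakur*, *rab*).
*heg*: final consonant = /g/, voiced → -sa → *hegsa*.
*zefet*: final consonant = /t/, voiceless → -ah → *zefetah*.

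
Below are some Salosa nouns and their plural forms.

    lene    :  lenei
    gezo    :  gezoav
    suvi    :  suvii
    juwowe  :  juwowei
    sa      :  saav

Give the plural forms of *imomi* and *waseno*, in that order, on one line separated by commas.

imomii, wasenoav

The suffix is conditioned by the last vowel: -i when the last vowel of the stem is a front vowel (*lene*, *suvi*, *juwowe*); -av when the last vowel of the stem is a back vowel (*gezo*, *sa*).
*imomi*: last vowel = /i/, a front vowel → -i → *imomii*.
*waseno*: last vowel = /o/, a back vowel → -av → *wasenoav*.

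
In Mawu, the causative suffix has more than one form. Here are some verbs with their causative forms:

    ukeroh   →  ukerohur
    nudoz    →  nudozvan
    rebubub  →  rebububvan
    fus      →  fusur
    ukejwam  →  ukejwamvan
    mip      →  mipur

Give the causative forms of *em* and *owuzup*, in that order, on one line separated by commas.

The pattern is voicing of the final consonant: -ur when the stem ends in a voiceless consonant (*ukeroh*, *fus*, *mip*); -van when the stem ends in a voiced consonant (*nudoz*, *rebubub*, *ukejwam*).
*em*: final consonant = /m/, voiced → -van → *emvan*.
Since the final consonant of *owuzup* is /p/ (voiceless), it takes -ur, giving *owuzupur*.

emvan, owuzupur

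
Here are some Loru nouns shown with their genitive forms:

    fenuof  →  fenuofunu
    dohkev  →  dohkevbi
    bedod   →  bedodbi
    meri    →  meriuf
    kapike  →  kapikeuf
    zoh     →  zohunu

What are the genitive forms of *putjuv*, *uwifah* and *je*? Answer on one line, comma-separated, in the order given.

Looking at the final sound of each stem: -unu when the stem ends in a voiceless consonant (*fenuof*, *zoh*); -bi when the stem ends in a voiced consonant (*dohkev*, *bedod*); -uf when the stem ends in a vowel (*meri*, *kapike*).
The final sound of *putjuv* is /v/, which is a voiced consonant, so the suffix is -bi, giving *putjuvbi*.
The final sound of *uwifah* is /h/, which is a voiceless consonant, so the suffix is -unu, giving *uwifahunu*.
*je* — final sound /e/ (a vowel) → -uf → *jeuf*.

putjuvbi, uwifahunu, jeuf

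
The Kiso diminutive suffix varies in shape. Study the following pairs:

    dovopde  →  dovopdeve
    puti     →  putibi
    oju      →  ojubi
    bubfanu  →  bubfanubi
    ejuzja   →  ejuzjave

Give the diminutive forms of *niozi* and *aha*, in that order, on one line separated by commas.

niozibi, ahave

The alternation tracks the last vowel of the stem — -bi when the last vowel of the stem is a high vowel (*puti*, *oju*, *bubfanu*); -ve when the last vowel of the stem is a non-high vowel (*dovopde*, *ejuzja*).
The last vowel of *niozi* is /i/, which is a high vowel, so the suffix is -bi, giving *niozibi*.
Since the last vowel of *aha* is /a/ (a non-high vowel), it takes -ve, giving *ahave*.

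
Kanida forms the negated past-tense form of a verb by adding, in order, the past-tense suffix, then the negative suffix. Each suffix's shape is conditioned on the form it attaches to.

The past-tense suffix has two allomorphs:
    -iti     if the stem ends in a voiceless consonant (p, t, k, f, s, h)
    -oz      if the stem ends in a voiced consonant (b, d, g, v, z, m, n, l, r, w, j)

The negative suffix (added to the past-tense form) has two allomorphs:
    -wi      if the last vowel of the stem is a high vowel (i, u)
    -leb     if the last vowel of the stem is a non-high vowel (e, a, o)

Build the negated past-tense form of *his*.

The final consonant of *his* is /s/, which is voiceless, so the past-tense suffix is -iti, giving *hisiti*.
The past-tense form *hisiti*: last vowel = /i/, a high vowel → -wi → *hisitiwi*.

hisitiwi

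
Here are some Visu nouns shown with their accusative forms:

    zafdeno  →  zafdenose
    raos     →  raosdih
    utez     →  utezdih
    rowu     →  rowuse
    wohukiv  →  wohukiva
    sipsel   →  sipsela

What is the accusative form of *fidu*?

fiduse

The suffix is conditioned by the final sound: -dih when the stem ends in a sibilant (*raos*, *utez*); -a when the stem ends in a non-sibilant consonant (*wohukiv*, *sipsel*); -se when the stem ends in a vowel (*zafdeno*, *rowu*).
The final sound of *fidu* is /u/, which is a vowel, so the suffix is -se, giving *fiduse*.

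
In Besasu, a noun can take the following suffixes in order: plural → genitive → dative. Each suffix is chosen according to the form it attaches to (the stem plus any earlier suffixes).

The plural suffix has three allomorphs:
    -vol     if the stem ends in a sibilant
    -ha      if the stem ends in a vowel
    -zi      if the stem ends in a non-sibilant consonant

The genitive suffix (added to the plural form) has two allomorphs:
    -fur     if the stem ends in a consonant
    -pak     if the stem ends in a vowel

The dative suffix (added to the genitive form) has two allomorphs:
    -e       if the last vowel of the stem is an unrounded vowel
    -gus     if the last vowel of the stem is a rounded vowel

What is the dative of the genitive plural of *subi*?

*subi* — final sound /i/ (a vowel) → -ha → *subiha*.
The final sound of the plural form *subiha* is /a/, which is a vowel, so the genitive suffix is -pak, giving *subihapak*.
Since the last vowel of the genitive form *subihapak* is /a/ (an unrounded vowel), it takes -e, giving *subihapake*.

subihapake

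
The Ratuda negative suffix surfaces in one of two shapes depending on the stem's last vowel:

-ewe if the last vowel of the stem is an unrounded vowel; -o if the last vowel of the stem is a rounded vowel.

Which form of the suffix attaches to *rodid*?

The last vowel of *rodid* is /i/, which is an unrounded vowel, so the suffix is -ewe.

-ewe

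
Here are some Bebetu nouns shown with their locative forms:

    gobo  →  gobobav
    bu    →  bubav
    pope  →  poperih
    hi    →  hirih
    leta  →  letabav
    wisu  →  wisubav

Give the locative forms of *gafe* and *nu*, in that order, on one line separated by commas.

The pattern is front/back vowel harmony: -rih when the last vowel of the stem is a front vowel (*pope*, *hi*); -bav when the last vowel of the stem is a back vowel (*gobo*, *bu*, *leta*, *wisu*).
*gafe* — last vowel /e/ (a front vowel) → -rih → *gaferih*.
The last vowel of *nu* is /u/, which is a back vowel, so the suffix is -bav, giving *nubav*.

gaferih, nubav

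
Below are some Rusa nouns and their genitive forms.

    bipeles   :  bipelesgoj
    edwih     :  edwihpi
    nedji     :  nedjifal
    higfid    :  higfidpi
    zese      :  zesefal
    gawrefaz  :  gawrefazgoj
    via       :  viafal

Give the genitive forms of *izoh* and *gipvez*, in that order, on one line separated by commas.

izohpi, gipvezgoj

The suffix is conditioned by the final sound: -goj when the stem ends in a sibilant (*bipeles*, *gawrefaz*); -pi when the stem ends in a non-sibilant consonant (*edwih*, *higfid*); -fal when the stem ends in a vowel (*nedji*, *zese*, *via*).
*izoh*: final sound = /h/, a non-sibilant consonant → -pi → *izohpi*.
*gipvez*: final sound = /z/, a sibilant → -goj → *gipvezgoj*.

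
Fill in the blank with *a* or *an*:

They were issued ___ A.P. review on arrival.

The indefinite article is chosen by the initial *sound* of the following word, not its spelling.
The initialism *A.P.* is read letter by letter; the first letter, A, is pronounced /eɪ/, which begins with a vowel sound.
So the article is *an*: They were issued an A.P. review on arrival.

an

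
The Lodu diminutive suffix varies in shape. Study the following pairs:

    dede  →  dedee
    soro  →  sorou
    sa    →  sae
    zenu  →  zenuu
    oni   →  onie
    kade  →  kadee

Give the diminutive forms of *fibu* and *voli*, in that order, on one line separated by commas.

fibuu, volie

The suffix is conditioned by the last vowel: -u when the last vowel of the stem is a rounded vowel (*soro*, *zenu*); -e when the last vowel of the stem is an unrounded vowel (*dede*, *sa*, *oni*, *kade*).
The last vowel of *fibu* is /u/, which is a rounded vowel, so the suffix is -u, giving *fibuu*.
Since the last vowel of *voli* is /i/ (an unrounded vowel), it takes -e, giving *volie*.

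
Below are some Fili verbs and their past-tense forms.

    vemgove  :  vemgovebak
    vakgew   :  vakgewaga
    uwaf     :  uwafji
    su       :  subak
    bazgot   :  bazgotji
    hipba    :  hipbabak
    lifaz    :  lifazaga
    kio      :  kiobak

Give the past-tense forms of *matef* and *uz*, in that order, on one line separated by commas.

matefji, uzaga

The alternation tracks the final sound of the stem — -ji when the stem ends in a voiceless consonant (*uwaf*, *bazgot*); -aga when the stem ends in a voiced consonant (*vakgew*, *lifaz*); -bak when the stem ends in a vowel (*vemgove*, *su*, *hipba*, *kio*).
*matef*: final sound = /f/, a voiceless consonant → -ji → *matefji*.
Since the final sound of *uz* is /z/ (a voiced consonant), it takes -aga, giving *uzaga*.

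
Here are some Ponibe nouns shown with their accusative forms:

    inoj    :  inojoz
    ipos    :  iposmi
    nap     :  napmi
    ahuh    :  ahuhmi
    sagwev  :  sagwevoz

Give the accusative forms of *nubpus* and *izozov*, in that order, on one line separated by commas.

nubpusmi, izozovoz

The pattern is voicing of the final consonant: -mi when the stem ends in a voiceless consonant (*ipos*, *nap*, *ahuh*); -oz when the stem ends in a voiced consonant (*inoj*, *sagwev*).
The final consonant of *nubpus* is /s/, which is voiceless, so the suffix is -mi, giving *nubpusmi*.
*izozov*: final consonant = /v/, voiced → -oz → *izozovoz*.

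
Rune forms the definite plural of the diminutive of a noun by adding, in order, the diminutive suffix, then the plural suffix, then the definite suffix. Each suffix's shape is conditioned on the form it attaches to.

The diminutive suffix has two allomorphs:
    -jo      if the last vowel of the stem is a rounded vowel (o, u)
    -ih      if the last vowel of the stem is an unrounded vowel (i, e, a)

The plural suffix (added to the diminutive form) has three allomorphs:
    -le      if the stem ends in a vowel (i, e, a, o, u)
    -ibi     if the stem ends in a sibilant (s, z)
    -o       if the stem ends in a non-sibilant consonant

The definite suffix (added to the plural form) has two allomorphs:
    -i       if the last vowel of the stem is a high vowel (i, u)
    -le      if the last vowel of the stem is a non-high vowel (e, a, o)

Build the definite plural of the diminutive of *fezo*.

fezojolele

*fezo* — last vowel /o/ (a rounded vowel) → -jo → *fezojo*.
Since the final sound of the diminutive form *fezojo* is /o/ (a vowel), it takes -le, giving *fezojole*.
The plural form *fezojole* — last vowel /e/ (a non-high vowel) → -le → *fezojolele*.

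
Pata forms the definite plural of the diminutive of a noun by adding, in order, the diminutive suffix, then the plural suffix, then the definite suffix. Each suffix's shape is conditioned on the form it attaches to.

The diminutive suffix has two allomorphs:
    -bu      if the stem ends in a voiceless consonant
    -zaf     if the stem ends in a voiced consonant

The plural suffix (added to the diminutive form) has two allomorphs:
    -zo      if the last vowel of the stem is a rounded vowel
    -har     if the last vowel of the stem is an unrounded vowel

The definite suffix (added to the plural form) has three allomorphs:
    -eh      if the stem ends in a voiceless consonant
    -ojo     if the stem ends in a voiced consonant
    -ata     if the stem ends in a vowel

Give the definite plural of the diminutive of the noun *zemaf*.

*zemaf* — final consonant /f/ (voiceless) → -bu → *zemafbu*.
The last vowel of the diminutive form *zemafbu* is /u/, which is a rounded vowel, so the plural suffix is -zo, giving *zemafbuzo*.
Since the final sound of the plural form *zemafbuzo* is /o/ (a vowel), it takes -ata, giving *zemafbuzoata*.

zemafbuzoata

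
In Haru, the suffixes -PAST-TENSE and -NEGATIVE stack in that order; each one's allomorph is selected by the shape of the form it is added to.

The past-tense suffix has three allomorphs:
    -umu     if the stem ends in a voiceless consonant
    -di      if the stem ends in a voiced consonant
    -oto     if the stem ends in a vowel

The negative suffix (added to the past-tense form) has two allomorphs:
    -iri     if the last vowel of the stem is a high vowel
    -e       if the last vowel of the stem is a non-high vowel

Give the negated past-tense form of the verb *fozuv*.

*fozuv* — final sound /v/ (a voiced consonant) → -di → *fozuvdi*.
The past-tense form *fozuvdi* — last vowel /i/ (a high vowel) → -iri → *fozuvdiiri*.

fozuvdiiri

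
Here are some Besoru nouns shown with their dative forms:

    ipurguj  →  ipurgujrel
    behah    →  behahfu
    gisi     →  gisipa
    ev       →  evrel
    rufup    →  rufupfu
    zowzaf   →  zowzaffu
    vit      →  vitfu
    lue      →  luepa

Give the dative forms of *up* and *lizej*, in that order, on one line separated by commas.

upfu, lizejrel

The suffix is conditioned by the final sound: -fu when the stem ends in a voiceless consonant (*behah*, *rufup*, *zowzaf*, *vit*); -rel when the stem ends in a voiced consonant (*ipurguj*, *ev*); -pa when the stem ends in a vowel (*gisi*, *lue*).
The final sound of *up* is /p/, which is a voiceless consonant, so the suffix is -fu, giving *upfu*.
*lizej* — final sound /j/ (a voiced consonant) → -rel → *lizejrel*.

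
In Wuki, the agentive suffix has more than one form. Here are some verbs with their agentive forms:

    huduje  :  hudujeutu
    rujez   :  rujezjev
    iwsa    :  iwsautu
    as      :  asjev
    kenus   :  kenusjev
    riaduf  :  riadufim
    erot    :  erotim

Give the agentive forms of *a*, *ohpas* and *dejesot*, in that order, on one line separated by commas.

Looking at the final sound of each stem: -jev when the stem ends in a sibilant (*rujez*, *as*, *kenus*); -im when the stem ends in a non-sibilant consonant (*riaduf*, *erot*); -utu when the stem ends in a vowel (*huduje*, *iwsa*).
*a* — final sound /a/ (a vowel) → -utu → *autu*.
*ohpas* — final sound /s/ (a sibilant) → -jev → *ohpasjev*.
*dejesot* — final sound /t/ (a non-sibilant consonant) → -im → *dejesotim*.

autu, ohpasjev, dejesotim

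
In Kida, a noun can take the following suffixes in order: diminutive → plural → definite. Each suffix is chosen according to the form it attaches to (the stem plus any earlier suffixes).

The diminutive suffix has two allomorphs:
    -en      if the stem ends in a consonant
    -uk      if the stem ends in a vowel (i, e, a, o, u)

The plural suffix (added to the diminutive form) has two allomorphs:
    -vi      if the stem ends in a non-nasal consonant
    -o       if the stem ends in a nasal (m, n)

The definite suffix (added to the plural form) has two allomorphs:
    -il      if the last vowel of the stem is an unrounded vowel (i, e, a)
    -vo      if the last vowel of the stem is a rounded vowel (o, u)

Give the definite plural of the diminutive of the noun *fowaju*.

*fowaju* — final sound /u/ (a vowel) → -uk → *fowajuuk*.
The final consonant of the diminutive form *fowajuuk* is /k/, which is non-nasal, so the plural suffix is -vi, giving *fowajuukvi*.
The plural form *fowajuukvi*: last vowel = /i/, an unrounded vowel → -il → *fowajuukviil*.

fowajuukviil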